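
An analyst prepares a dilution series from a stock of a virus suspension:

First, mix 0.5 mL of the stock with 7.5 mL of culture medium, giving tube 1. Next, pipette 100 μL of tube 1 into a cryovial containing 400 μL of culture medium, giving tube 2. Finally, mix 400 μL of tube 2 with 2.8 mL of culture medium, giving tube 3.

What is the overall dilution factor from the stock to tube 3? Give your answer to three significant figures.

Step 1: 0.5 mL + 7.5 mL = 8 mL total → factor 8/0.5 = 16
Step 2: 100 μL + 400 μL = 500 μL total → factor 500/100 = 5
Step 3: 400 μL + 2.8 mL = 3200 μL total → factor 3200/400 = 8
Overall dilution factor = 16 × 5 × 8 = 640

640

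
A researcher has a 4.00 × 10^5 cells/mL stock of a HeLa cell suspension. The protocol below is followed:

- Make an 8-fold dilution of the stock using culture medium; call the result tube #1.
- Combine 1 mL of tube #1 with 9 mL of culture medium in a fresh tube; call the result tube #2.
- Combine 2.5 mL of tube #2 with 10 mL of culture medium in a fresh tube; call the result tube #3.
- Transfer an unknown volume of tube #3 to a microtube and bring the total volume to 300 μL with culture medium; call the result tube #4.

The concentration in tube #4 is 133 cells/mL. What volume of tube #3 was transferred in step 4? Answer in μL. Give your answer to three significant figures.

Step 1: 8-fold → factor 8
Step 2: 1 mL + 9 mL = 10 mL total → factor 10/1 = 10
Step 3: 2.5 mL + 10 mL = 12.5 mL total → factor 12.5/2.5 = 5
Step 4: v brought to 300 μL → factor = 300 μL/v
Product of known-step factors = 400
Overall factor = 4.00 × 10^5 cells/mL / (133 cells/mL) = 3007.5
Step-4 factor = 3007.5 / 400 = 7.5188
v = 300 μL / 7.5188 = 39.9 μL

39.9 μL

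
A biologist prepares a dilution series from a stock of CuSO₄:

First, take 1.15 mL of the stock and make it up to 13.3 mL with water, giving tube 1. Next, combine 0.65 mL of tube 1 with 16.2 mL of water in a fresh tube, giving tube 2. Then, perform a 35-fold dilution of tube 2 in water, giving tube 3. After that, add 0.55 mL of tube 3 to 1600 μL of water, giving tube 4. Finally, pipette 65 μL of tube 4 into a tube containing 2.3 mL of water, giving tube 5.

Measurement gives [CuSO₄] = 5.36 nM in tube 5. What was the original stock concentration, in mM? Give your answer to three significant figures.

8.00 mM

Step 1: 1.15 mL brought to 13.3 mL → factor 13.3/1.15 = 11.565
Step 2: 0.65 mL + 16.2 mL = 16.85 mL total → factor 16.85/0.65 = 25.923
Step 3: 35-fold → factor 35
Step 4: 0.55 mL + 1600 μL = 2.15 mL total → factor 2.15/0.55 = 3.9091
Step 5: 65 μL + 2.3 mL = 2365 μL total → factor 2365/65 = 36.385
Overall dilution factor = 11.565 × 25.923 × 35 × 3.9091 × 36.385 = 1.4925 × 10^6
Stock = 5.36 nM × 1.4925 × 10^6 = 8.000 × 10^6 nM = 8.00 mM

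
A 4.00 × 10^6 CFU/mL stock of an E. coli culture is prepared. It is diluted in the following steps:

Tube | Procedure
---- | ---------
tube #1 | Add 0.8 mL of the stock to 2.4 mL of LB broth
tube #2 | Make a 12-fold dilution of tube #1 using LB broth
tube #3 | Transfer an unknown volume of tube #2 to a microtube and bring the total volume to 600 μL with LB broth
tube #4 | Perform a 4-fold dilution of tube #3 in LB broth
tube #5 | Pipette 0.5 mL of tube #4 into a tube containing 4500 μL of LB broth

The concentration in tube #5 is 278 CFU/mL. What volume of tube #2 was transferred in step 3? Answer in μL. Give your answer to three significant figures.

80.1 μL

Step 1: 0.8 mL + 2.4 mL = 3.2 mL total → factor 3.2/0.8 = 4
Step 2: 12-fold → factor 12
Step 3: v brought to 600 μL → factor = 600 μL/v
Step 4: 4-fold → factor 4
Step 5: 0.5 mL + 4500 μL = 5 mL total → factor 5/0.5 = 10
Product of known-step factors = 1920
Overall factor = 4.00 × 10^6 CFU/mL / (278 CFU/mL) = 14388
Step-3 factor = 14388 / 1920 = 7.494
v = 600 μL / 7.494 = 80.1 μL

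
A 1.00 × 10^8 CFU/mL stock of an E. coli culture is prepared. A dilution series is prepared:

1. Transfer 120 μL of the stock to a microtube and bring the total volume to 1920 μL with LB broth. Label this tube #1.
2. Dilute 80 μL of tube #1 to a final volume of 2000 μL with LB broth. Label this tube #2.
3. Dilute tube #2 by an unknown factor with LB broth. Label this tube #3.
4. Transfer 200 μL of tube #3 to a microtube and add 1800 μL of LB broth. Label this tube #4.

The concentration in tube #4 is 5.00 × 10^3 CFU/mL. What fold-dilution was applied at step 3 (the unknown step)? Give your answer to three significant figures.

5.00-fold

Step 1: 120 μL brought to 1920 μL → factor 1920/120 = 16
Step 2: 80 μL brought to 2000 μL → factor 2000/80 = 25
Step 3: unknown factor x
Step 4: 200 μL + 1800 μL = 2000 μL total → factor 2000/200 = 10
Product of known-step factors = 4000
Overall factor = 1.00 × 10^8 CFU/mL / (5.00 × 10^3 CFU/mL) = 20000
x = 20000 / 4000 = 5.00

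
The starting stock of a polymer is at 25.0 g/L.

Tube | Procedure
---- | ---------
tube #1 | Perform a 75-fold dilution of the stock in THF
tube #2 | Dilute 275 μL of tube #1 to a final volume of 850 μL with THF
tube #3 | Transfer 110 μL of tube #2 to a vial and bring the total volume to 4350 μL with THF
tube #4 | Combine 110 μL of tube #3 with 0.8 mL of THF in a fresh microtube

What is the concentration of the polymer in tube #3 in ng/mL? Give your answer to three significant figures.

2.73 × 10^3 ng/mL

Step 1: 75-fold → factor 75
Step 2: 275 μL brought to 850 μL → factor 850/275 = 3.0909
Step 3: 110 μL brought to 4350 μL → factor 4350/110 = 39.545
Dilution factor through tube #3 = 75 × 3.0909 × 39.545 = 9167.4
[tube #3] = 25.0 g/L / 9167.4 = 0.002727 g/L = 2.73 × 10^3 ng/mL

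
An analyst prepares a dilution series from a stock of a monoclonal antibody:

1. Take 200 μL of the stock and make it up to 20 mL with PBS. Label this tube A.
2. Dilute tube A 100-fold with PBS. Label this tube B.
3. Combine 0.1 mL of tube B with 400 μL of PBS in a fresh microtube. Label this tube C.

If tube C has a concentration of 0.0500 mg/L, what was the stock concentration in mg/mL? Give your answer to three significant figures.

2.50 mg/mL

Step 1: 200 μL brought to 20 mL → factor 20000/200 = 100
Step 2: 100-fold → factor 100
Step 3: 0.1 mL + 400 μL = 0.5 mL total → factor 0.5/0.1 = 5
Overall dilution factor = 100 × 100 × 5 = 50000
Stock = 0.0500 mg/L × 50000 = 2500 mg/L = 2.50 mg/mL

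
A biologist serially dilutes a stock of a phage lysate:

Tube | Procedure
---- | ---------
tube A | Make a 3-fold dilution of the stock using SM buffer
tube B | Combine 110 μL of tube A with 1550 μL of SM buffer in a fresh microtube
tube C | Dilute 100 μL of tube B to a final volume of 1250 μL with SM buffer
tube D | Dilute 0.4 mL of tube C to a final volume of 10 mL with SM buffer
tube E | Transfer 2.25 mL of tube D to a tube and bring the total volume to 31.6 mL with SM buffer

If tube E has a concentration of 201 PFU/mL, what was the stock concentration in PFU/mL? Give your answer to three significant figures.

Step 1: 3-fold → factor 3
Step 2: 110 μL + 1550 μL = 1660 μL total → factor 1660/110 = 15.091
Step 3: 100 μL brought to 1250 μL → factor 1250/100 = 12.5
Step 4: 0.4 mL brought to 10 mL → factor 10/0.4 = 25
Step 5: 2.25 mL brought to 31.6 mL → factor 31.6/2.25 = 14.044
Overall dilution factor = 3 × 15.091 × 12.5 × 25 × 14.044 = 1.987 × 10^5
Stock = 201 PFU/mL × 1.987 × 10^5 = 3.99 × 10^7 PFU/mL

3.99 × 10^7 PFU/mL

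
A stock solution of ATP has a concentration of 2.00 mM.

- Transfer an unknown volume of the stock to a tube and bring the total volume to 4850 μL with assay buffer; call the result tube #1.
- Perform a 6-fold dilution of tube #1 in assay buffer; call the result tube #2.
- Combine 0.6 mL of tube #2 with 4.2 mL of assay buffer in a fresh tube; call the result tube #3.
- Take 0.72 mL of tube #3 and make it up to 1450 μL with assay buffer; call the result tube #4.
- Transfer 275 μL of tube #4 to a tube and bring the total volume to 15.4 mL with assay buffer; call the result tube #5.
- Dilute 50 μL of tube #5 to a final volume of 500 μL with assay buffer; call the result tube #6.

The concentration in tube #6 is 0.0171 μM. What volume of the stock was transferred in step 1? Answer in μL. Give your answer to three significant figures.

2.24 × 10^3 μL

Step 1: v brought to 4850 μL → factor = 4850 μL/v
Step 2: 6-fold → factor 6
Step 3: 0.6 mL + 4.2 mL = 4.8 mL total → factor 4.8/0.6 = 8
Step 4: 0.72 mL brought to 1450 μL → factor 1.45/0.72 = 2.0139
Step 5: 275 μL brought to 15.4 mL → factor 15400/275 = 56
Step 6: 50 μL brought to 500 μL → factor 500/50 = 10
Product of known-step factors = 54133
Overall factor = 2.00 mM / (0.0171 μM) = 1.1696 × 10^5
Step-1 factor = 1.1696 × 10^5 / 54133 = 2.1606
v = 4850 μL / 2.1606 = 2.24 × 10^3 μL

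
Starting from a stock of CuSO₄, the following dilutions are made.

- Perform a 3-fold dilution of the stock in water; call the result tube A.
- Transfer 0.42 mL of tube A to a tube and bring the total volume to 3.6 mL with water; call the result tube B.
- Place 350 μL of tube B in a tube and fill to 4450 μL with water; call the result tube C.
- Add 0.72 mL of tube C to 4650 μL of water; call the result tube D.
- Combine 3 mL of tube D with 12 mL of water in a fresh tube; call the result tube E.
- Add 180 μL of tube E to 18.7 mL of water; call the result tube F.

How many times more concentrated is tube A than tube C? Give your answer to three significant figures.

Step 1: 3-fold → factor 3
Step 2: 0.42 mL brought to 3.6 mL → factor 3.6/0.42 = 8.5714
Step 3: 350 μL brought to 4450 μL → factor 4450/350 = 12.714
Dilution factor to tube A = 3; to tube C = 326.94
[tube A]/[tube C] = (factor to tube C)/(factor to tube A) = 326.94/3 = 109

109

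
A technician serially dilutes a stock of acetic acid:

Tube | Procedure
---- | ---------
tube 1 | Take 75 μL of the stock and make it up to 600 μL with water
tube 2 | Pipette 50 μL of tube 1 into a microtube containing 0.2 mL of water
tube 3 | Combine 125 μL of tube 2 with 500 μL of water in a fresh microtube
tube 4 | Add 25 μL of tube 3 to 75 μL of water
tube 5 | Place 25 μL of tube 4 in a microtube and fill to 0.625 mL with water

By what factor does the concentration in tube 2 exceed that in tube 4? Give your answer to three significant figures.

20.0

Step 1: 75 μL brought to 600 μL → factor 600/75 = 8
Step 2: 50 μL + 0.2 mL = 250 μL total → factor 250/50 = 5
Step 3: 125 μL + 500 μL = 625 μL total → factor 625/125 = 5
Step 4: 25 μL + 75 μL = 100 μL total → factor 100/25 = 4
Dilution factor to tube 2 = 40; to tube 4 = 800
[tube 2]/[tube 4] = (factor to tube 4)/(factor to tube 2) = 800/40 = 20.0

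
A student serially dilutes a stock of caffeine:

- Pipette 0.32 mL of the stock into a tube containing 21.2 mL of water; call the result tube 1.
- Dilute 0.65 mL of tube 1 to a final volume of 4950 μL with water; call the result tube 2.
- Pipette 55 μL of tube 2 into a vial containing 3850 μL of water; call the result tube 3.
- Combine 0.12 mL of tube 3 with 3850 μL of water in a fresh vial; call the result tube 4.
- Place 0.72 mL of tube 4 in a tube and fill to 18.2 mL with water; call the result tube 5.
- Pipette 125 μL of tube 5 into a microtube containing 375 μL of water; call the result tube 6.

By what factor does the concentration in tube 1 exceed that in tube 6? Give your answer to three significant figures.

1.81 × 10^6

Step 1: 0.32 mL + 21.2 mL = 21.52 mL total → factor 21.52/0.32 = 67.25
Step 2: 0.65 mL brought to 4950 μL → factor 4.95/0.65 = 7.6154
Step 3: 55 μL + 3850 μL = 3905 μL total → factor 3905/55 = 71
Step 4: 0.12 mL + 3850 μL = 3.97 mL total → factor 3.97/0.12 = 33.083
Step 5: 0.72 mL brought to 18.2 mL → factor 18.2/0.72 = 25.278
Step 6: 125 μL + 375 μL = 500 μL total → factor 500/125 = 4
Dilution factor to tube 1 = 67.25; to tube 6 = 1.2163 × 10^8
[tube 1]/[tube 6] = (factor to tube 6)/(factor to tube 1) = 1.2163 × 10^8/67.25 = 1.81 × 10^6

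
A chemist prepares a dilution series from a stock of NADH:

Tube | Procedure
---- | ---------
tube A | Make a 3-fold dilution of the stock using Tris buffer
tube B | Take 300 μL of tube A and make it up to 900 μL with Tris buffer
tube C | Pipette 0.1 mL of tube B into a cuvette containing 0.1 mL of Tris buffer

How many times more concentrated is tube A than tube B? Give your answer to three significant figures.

3.00

Step 1: 3-fold → factor 3
Step 2: 300 μL brought to 900 μL → factor 900/300 = 3
Dilution factor to tube A = 3; to tube B = 9
[tube A]/[tube B] = (factor to tube B)/(factor to tube A) = 9/3 = 3.00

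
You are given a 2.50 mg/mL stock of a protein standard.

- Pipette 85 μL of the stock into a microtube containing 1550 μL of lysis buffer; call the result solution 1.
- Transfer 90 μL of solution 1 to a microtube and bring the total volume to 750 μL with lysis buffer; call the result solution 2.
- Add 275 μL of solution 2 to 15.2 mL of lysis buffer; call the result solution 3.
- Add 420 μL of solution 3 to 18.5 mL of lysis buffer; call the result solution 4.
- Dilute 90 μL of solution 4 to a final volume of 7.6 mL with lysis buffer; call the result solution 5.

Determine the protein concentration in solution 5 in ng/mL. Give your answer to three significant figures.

0.0729 ng/mL

Step 1: 85 μL + 1550 μL = 1635 μL total → factor 1635/85 = 19.235
Step 2: 90 μL brought to 750 μL → factor 750/90 = 8.3333
Step 3: 275 μL + 15.2 mL = 15475 μL total → factor 15475/275 = 56.273
Step 4: 420 μL + 18.5 mL = 18920 μL total → factor 18920/420 = 45.048
Step 5: 90 μL brought to 7.6 mL → factor 7600/90 = 84.444
Overall dilution factor = 19.235 × 8.3333 × 56.273 × 45.048 × 84.444 = 3.4313 × 10^7
Final = 2.50 mg/mL / 3.4313 × 10^7 = 7.286 × 10^-8 mg/mL = 0.0729 ng/mL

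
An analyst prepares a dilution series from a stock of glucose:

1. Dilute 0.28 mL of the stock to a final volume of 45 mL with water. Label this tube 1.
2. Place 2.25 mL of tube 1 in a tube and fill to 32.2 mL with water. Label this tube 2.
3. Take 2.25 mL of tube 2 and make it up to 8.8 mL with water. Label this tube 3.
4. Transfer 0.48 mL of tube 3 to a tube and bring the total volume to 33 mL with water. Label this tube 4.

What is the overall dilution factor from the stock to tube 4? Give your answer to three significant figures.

Step 1: 0.28 mL brought to 45 mL → factor 45/0.28 = 160.71
Step 2: 2.25 mL brought to 32.2 mL → factor 32.2/2.25 = 14.311
Step 3: 2.25 mL brought to 8.8 mL → factor 8.8/2.25 = 3.9111
Step 4: 0.48 mL brought to 33 mL → factor 33/0.48 = 68.75
Overall dilution factor = 160.71 × 14.311 × 3.9111 × 68.75 = 6.1844 × 10^5

6.18 × 10^5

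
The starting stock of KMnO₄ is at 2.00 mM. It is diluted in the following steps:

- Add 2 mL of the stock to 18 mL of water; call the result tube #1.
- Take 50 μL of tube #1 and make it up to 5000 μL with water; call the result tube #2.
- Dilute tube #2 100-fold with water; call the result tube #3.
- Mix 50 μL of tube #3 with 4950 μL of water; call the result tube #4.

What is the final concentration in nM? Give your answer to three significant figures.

Step 1: 2 mL + 18 mL = 20 mL total → factor 20/2 = 10
Step 2: 50 μL brought to 5000 μL → factor 5000/50 = 100
Step 3: 100-fold → factor 100
Step 4: 50 μL + 4950 μL = 5000 μL total → factor 5000/50 = 100
Overall dilution factor = 10 × 100 × 100 × 100 = 1 × 10^7
Final = 2.00 mM / 1 × 10^7 = 2.000 × 10^-7 mM = 0.200 nM

0.200 nM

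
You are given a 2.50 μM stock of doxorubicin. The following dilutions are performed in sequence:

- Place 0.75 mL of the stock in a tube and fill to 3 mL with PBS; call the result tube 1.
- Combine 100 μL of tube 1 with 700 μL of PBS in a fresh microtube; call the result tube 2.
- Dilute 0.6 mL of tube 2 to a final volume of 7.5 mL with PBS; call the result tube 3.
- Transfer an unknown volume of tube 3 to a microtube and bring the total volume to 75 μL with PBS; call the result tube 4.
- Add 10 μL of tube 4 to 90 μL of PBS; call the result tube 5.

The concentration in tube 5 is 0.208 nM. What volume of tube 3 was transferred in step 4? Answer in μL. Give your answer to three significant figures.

25.0 μL

Step 1: 0.75 mL brought to 3 mL → factor 3/0.75 = 4
Step 2: 100 μL + 700 μL = 800 μL total → factor 800/100 = 8
Step 3: 0.6 mL brought to 7.5 mL → factor 7.5/0.6 = 12.5
Step 4: v brought to 75 μL → factor = 75 μL/v
Step 5: 10 μL + 90 μL = 100 μL total → factor 100/10 = 10
Product of known-step factors = 4000
Overall factor = 2.50 μM / (0.208 nM) = 12019
Step-4 factor = 12019 / 4000 = 3.0048
v = 75 μL / 3.0048 = 25.0 μL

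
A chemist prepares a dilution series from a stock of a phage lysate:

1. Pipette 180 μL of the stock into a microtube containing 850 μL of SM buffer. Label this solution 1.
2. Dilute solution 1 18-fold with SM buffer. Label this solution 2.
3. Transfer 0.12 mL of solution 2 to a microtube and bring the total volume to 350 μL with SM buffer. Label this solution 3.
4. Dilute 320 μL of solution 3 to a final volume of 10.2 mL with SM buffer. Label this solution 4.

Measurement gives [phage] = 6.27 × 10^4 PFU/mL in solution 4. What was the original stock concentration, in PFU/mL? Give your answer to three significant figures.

6.00 × 10^8 PFU/mL

Step 1: 180 μL + 850 μL = 1030 μL total → factor 1030/180 = 5.7222
Step 2: 18-fold → factor 18
Step 3: 0.12 mL brought to 350 μL → factor 0.35/0.12 = 2.9167
Step 4: 320 μL brought to 10.2 mL → factor 10200/320 = 31.875
Overall dilution factor = 5.7222 × 18 × 2.9167 × 31.875 = 9575.8
Stock = 6.27 × 10^4 PFU/mL × 9575.8 = 6.00 × 10^8 PFU/mL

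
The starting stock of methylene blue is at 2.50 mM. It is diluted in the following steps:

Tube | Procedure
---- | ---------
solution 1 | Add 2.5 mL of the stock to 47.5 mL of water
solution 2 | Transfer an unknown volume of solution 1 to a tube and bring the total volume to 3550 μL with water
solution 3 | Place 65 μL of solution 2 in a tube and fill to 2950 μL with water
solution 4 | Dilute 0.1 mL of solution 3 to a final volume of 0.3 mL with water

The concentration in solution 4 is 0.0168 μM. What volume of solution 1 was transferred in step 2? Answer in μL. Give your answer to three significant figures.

Step 1: 2.5 mL + 47.5 mL = 50 mL total → factor 50/2.5 = 20
Step 2: v brought to 3550 μL → factor = 3550 μL/v
Step 3: 65 μL brought to 2950 μL → factor 2950/65 = 45.385
Step 4: 0.1 mL brought to 0.3 mL → factor 0.3/0.1 = 3
Product of known-step factors = 2723.1
Overall factor = 2.50 mM / (0.0168 μM) = 1.4881 × 10^5
Step-2 factor = 1.4881 × 10^5 / 2723.1 = 54.648
v = 3550 μL / 54.648 = 65.0 μL

65.0 μL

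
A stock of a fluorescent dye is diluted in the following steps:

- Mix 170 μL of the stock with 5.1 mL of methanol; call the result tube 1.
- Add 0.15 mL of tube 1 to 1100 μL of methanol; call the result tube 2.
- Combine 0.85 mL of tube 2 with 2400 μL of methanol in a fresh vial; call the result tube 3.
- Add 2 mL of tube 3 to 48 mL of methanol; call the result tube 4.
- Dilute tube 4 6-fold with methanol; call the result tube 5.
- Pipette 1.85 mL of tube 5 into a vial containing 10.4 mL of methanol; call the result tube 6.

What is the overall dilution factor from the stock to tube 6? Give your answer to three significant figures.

Step 1: 170 μL + 5.1 mL = 5270 μL total → factor 5270/170 = 31
Step 2: 0.15 mL + 1100 μL = 1.25 mL total → factor 1.25/0.15 = 8.3333
Step 3: 0.85 mL + 2400 μL = 3.25 mL total → factor 3.25/0.85 = 3.8235
Step 4: 2 mL + 48 mL = 50 mL total → factor 50/2 = 25
Step 5: 6-fold → factor 6
Step 6: 1.85 mL + 10.4 mL = 12.25 mL total → factor 12.25/1.85 = 6.6216
Overall dilution factor = 31 × 8.3333 × 3.8235 × 25 × 6 × 6.6216 = 9.8107 × 10^5

9.81 × 10^5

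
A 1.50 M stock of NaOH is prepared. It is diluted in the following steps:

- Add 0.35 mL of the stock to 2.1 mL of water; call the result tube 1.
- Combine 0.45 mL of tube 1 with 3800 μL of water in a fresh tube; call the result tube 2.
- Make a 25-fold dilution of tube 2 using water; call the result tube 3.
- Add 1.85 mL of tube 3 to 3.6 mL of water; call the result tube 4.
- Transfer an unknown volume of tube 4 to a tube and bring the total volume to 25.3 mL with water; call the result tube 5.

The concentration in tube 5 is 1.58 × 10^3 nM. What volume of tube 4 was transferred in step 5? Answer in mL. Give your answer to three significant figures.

0.130 mL

Step 1: 0.35 mL + 2.1 mL = 2.45 mL total → factor 2.45/0.35 = 7
Step 2: 0.45 mL + 3800 μL = 4.25 mL total → factor 4.25/0.45 = 9.4444
Step 3: 25-fold → factor 25
Step 4: 1.85 mL + 3.6 mL = 5.45 mL total → factor 5.45/1.85 = 2.9459
Step 5: v brought to 25.3 mL → factor = 25.3 mL/v
Product of known-step factors = 4869
Overall factor = 1.50 M / (1.58 × 10^3 nM) = 9.4937 × 10^5
Step-5 factor = 9.4937 × 10^5 / 4869 = 194.98
v = 25.3 mL / 194.98 = 0.130 mL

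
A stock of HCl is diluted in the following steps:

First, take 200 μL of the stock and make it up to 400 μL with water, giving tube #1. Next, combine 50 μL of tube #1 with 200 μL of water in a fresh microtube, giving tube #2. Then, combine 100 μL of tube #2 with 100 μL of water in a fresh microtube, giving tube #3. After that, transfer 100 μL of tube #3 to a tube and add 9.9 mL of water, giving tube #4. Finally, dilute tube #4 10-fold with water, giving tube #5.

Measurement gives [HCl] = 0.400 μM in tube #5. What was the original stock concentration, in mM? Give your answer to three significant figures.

Step 1: 200 μL brought to 400 μL → factor 400/200 = 2
Step 2: 50 μL + 200 μL = 250 μL total → factor 250/50 = 5
Step 3: 100 μL + 100 μL = 200 μL total → factor 200/100 = 2
Step 4: 100 μL + 9.9 mL = 10000 μL total → factor 10000/100 = 100
Step 5: 10-fold → factor 10
Overall dilution factor = 2 × 5 × 2 × 100 × 10 = 20000
Stock = 0.400 μM × 20000 = 8000 μM = 8.00 mM

8.00 mM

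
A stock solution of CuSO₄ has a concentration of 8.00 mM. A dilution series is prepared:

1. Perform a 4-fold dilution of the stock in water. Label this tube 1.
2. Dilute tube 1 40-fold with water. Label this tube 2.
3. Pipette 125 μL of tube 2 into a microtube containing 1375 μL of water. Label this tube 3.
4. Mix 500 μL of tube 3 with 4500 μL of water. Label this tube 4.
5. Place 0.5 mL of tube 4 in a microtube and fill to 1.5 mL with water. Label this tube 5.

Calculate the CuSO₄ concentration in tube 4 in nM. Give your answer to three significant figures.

417 nM

Step 1: 4-fold → factor 4
Step 2: 40-fold → factor 40
Step 3: 125 μL + 1375 μL = 1500 μL total → factor 1500/125 = 12
Step 4: 500 μL + 4500 μL = 5000 μL total → factor 5000/500 = 10
Dilution factor through tube 4 = 4 × 40 × 12 × 10 = 19200
[tube 4] = 8.00 mM / 19200 = 0.0004167 mM = 417 nM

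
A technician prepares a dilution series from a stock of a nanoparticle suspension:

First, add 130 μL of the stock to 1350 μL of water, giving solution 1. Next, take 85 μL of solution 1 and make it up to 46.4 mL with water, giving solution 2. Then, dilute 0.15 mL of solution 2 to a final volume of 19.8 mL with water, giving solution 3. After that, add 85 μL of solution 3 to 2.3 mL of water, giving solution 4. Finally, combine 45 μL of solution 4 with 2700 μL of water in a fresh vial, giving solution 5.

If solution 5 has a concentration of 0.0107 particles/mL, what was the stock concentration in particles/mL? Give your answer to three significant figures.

Step 1: 130 μL + 1350 μL = 1480 μL total → factor 1480/130 = 11.385
Step 2: 85 μL brought to 46.4 mL → factor 46400/85 = 545.88
Step 3: 0.15 mL brought to 19.8 mL → factor 19.8/0.15 = 132
Step 4: 85 μL + 2.3 mL = 2385 μL total → factor 2385/85 = 28.059
Step 5: 45 μL + 2700 μL = 2745 μL total → factor 2745/45 = 61
Overall dilution factor = 11.385 × 545.88 × 132 × 28.059 × 61 = 1.4041 × 10^9
Stock = 0.0107 particles/mL × 1.4041 × 10^9 = 1.50 × 10^7 particles/mL

1.50 × 10^7 particles/mL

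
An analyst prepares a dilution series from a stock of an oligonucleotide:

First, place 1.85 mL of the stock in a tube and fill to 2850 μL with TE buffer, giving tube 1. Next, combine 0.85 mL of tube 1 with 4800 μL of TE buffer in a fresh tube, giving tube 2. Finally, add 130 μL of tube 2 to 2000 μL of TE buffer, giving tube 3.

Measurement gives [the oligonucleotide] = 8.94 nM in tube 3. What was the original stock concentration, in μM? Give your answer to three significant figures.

1.50 μM

Step 1: 1.85 mL brought to 2850 μL → factor 2.85/1.85 = 1.5405
Step 2: 0.85 mL + 4800 μL = 5.65 mL total → factor 5.65/0.85 = 6.6471
Step 3: 130 μL + 2000 μL = 2130 μL total → factor 2130/130 = 16.385
Overall dilution factor = 1.5405 × 6.6471 × 16.385 = 167.78
Stock = 8.94 nM × 167.78 = 1500 nM = 1.50 μM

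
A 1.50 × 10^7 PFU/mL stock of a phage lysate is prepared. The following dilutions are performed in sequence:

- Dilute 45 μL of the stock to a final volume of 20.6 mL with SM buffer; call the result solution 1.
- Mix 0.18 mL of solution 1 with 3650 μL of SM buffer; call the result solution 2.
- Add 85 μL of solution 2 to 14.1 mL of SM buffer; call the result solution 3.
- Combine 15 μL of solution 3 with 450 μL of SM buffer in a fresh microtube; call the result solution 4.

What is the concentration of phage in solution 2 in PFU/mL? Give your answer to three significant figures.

1.54 × 10^3 PFU/mL

Step 1: 45 μL brought to 20.6 mL → factor 20600/45 = 457.78
Step 2: 0.18 mL + 3650 μL = 3.83 mL total → factor 3.83/0.18 = 21.278
Dilution factor through solution 2 = 457.78 × 21.278 = 9740.5
[solution 2] = 1.50 × 10^7 PFU/mL / 9740.5 = 1.54 × 10^3 PFU/mL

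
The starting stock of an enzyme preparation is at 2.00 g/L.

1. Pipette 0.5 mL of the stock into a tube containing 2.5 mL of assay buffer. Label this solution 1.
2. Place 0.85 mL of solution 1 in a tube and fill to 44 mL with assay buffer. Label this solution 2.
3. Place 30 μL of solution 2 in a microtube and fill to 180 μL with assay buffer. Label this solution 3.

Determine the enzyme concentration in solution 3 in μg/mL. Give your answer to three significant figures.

1.07 μg/mL

Step 1: 0.5 mL + 2.5 mL = 3 mL total → factor 3/0.5 = 6
Step 2: 0.85 mL brought to 44 mL → factor 44/0.85 = 51.765
Step 3: 30 μL brought to 180 μL → factor 180/30 = 6
Overall dilution factor = 6 × 51.765 × 6 = 1863.5
Final = 2.00 g/L / 1863.5 = 0.001073 g/L = 1.07 μg/mL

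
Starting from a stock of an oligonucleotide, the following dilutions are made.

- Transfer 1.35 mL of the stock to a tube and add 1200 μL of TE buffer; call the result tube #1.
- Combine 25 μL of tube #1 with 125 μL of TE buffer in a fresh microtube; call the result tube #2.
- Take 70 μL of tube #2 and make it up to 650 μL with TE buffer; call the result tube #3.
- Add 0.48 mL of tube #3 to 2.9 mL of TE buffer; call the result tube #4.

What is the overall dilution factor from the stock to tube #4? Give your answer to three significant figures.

Step 1: 1.35 mL + 1200 μL = 2.55 mL total → factor 2.55/1.35 = 1.8889
Step 2: 25 μL + 125 μL = 150 μL total → factor 150/25 = 6
Step 3: 70 μL brought to 650 μL → factor 650/70 = 9.2857
Step 4: 0.48 mL + 2.9 mL = 3.38 mL total → factor 3.38/0.48 = 7.0417
Overall dilution factor = 1.8889 × 6 × 9.2857 × 7.0417 = 741.05

741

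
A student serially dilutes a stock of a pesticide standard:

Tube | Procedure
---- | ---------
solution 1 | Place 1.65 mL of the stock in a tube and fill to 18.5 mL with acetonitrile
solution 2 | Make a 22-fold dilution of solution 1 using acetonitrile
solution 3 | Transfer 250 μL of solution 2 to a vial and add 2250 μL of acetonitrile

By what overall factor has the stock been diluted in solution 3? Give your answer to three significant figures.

2.47 × 10^3

Step 1: 1.65 mL brought to 18.5 mL → factor 18.5/1.65 = 11.212
Step 2: 22-fold → factor 22
Step 3: 250 μL + 2250 μL = 2500 μL total → factor 2500/250 = 10
Overall dilution factor = 11.212 × 22 × 10 = 2466.7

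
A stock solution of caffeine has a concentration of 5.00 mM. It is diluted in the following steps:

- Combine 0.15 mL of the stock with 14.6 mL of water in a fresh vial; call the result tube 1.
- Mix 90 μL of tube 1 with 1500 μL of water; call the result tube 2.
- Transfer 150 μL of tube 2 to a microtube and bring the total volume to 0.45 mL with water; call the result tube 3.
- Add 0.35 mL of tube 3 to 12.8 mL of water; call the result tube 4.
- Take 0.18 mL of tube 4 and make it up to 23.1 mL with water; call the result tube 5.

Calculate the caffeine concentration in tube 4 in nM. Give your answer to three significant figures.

25.5 nM

Step 1: 0.15 mL + 14.6 mL = 14.75 mL total → factor 14.75/0.15 = 98.333
Step 2: 90 μL + 1500 μL = 1590 μL total → factor 1590/90 = 17.667
Step 3: 150 μL brought to 0.45 mL → factor 450/150 = 3
Step 4: 0.35 mL + 12.8 mL = 13.15 mL total → factor 13.15/0.35 = 37.571
Dilution factor through tube 4 = 98.333 × 17.667 × 3 × 37.571 = 1.9581 × 10^5
[tube 4] = 5.00 mM / 1.9581 × 10^5 = 2.553 × 10^-5 mM = 25.5 nM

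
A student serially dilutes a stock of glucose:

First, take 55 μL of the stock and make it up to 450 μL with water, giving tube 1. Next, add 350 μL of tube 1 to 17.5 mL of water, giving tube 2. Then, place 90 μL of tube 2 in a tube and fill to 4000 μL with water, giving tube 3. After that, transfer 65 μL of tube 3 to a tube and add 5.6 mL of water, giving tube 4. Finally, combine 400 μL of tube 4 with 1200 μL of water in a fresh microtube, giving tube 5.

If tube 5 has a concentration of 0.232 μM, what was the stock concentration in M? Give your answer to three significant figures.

1.50 M

Step 1: 55 μL brought to 450 μL → factor 450/55 = 8.1818
Step 2: 350 μL + 17.5 mL = 17850 μL total → factor 17850/350 = 51
Step 3: 90 μL brought to 4000 μL → factor 4000/90 = 44.444
Step 4: 65 μL + 5.6 mL = 5665 μL total → factor 5665/65 = 87.154
Step 5: 400 μL + 1200 μL = 1600 μL total → factor 1600/400 = 4
Overall dilution factor = 8.1818 × 51 × 44.444 × 87.154 × 4 = 6.4652 × 10^6
Stock = 0.232 μM × 6.4652 × 10^6 = 1.500 × 10^6 μM = 1.50 M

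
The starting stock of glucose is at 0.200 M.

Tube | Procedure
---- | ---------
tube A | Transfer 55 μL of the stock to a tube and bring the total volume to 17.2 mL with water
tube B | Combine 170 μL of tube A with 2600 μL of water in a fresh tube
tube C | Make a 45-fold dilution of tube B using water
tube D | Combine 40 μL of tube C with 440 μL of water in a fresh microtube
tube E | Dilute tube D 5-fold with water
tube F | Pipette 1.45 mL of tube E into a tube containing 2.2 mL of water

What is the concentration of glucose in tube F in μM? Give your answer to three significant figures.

0.00577 μM

Step 1: 55 μL brought to 17.2 mL → factor 17200/55 = 312.73
Step 2: 170 μL + 2600 μL = 2770 μL total → factor 2770/170 = 16.294
Step 3: 45-fold → factor 45
Step 4: 40 μL + 440 μL = 480 μL total → factor 480/40 = 12
Step 5: 5-fold → factor 5
Step 6: 1.45 mL + 2.2 mL = 3.65 mL total → factor 3.65/1.45 = 2.5172
Overall dilution factor = 312.73 × 16.294 × 45 × 12 × 5 × 2.5172 = 3.4633 × 10^7
Final = 0.200 M / 3.4633 × 10^7 = 5.775 × 10^-9 M = 0.00577 μM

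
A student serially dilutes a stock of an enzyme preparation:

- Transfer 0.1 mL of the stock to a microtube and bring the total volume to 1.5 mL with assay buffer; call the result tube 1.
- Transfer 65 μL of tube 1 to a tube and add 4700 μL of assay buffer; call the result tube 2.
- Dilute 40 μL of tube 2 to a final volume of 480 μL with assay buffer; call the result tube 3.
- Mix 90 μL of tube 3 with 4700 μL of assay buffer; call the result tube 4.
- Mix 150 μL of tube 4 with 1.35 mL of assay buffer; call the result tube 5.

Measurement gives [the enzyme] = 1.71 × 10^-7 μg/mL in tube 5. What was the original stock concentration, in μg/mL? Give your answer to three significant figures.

Step 1: 0.1 mL brought to 1.5 mL → factor 1.5/0.1 = 15
Step 2: 65 μL + 4700 μL = 4765 μL total → factor 4765/65 = 73.308
Step 3: 40 μL brought to 480 μL → factor 480/40 = 12
Step 4: 90 μL + 4700 μL = 4790 μL total → factor 4790/90 = 53.222
Step 5: 150 μL + 1.35 mL = 1500 μL total → factor 1500/150 = 10
Overall dilution factor = 15 × 73.308 × 12 × 53.222 × 10 = 7.0229 × 10^6
Stock = 1.71 × 10^-7 μg/mL × 7.0229 × 10^6 = 1.20 μg/mL

1.20 μg/mL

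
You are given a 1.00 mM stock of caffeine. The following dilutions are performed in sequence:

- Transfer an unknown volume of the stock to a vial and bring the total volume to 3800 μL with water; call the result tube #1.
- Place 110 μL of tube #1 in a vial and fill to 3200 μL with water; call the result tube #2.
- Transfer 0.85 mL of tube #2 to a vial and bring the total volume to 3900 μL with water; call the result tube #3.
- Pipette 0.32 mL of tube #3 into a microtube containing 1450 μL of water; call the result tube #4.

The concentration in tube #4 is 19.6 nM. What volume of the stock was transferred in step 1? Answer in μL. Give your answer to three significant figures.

55.0 μL

Step 1: v brought to 3800 μL → factor = 3800 μL/v
Step 2: 110 μL brought to 3200 μL → factor 3200/110 = 29.091
Step 3: 0.85 mL brought to 3900 μL → factor 3.9/0.85 = 4.5882
Step 4: 0.32 mL + 1450 μL = 1.77 mL total → factor 1.77/0.32 = 5.5312
Product of known-step factors = 738.29
Overall factor = 1.00 mM / (19.6 nM) = 51020
Step-1 factor = 51020 / 738.29 = 69.106
v = 3800 μL / 69.106 = 55.0 μL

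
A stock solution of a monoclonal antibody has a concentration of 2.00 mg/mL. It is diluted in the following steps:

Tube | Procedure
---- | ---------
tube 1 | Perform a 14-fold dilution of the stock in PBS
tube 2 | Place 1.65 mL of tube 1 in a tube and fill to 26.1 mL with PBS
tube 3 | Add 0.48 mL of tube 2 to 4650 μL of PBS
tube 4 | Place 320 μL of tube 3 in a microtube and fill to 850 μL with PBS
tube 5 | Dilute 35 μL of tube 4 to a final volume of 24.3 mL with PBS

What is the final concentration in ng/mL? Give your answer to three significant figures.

Step 1: 14-fold → factor 14
Step 2: 1.65 mL brought to 26.1 mL → factor 26.1/1.65 = 15.818
Step 3: 0.48 mL + 4650 μL = 5.13 mL total → factor 5.13/0.48 = 10.688
Step 4: 320 μL brought to 850 μL → factor 850/320 = 2.6562
Step 5: 35 μL brought to 24.3 mL → factor 24300/35 = 694.29
Overall dilution factor = 14 × 15.818 × 10.688 × 2.6562 × 694.29 = 4.3648 × 10^6
Final = 2.00 mg/mL / 4.3648 × 10^6 = 4.582 × 10^-7 mg/mL = 0.458 ng/mL

0.458 ng/mL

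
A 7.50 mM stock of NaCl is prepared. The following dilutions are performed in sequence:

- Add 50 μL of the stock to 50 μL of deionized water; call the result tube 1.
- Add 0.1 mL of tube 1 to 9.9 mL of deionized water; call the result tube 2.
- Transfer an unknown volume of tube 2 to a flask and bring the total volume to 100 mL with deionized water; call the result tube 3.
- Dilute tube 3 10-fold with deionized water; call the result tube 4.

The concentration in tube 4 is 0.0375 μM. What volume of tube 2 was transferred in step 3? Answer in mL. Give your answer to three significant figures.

Step 1: 50 μL + 50 μL = 100 μL total → factor 100/50 = 2
Step 2: 0.1 mL + 9.9 mL = 10 mL total → factor 10/0.1 = 100
Step 3: v brought to 100 mL → factor = 100 mL/v
Step 4: 10-fold → factor 10
Product of known-step factors = 2000
Overall factor = 7.50 mM / (0.0375 μM) = 2 × 10^5
Step-3 factor = 2 × 10^5 / 2000 = 100
v = 100 mL / 100 = 1.00 mL

1.00 mL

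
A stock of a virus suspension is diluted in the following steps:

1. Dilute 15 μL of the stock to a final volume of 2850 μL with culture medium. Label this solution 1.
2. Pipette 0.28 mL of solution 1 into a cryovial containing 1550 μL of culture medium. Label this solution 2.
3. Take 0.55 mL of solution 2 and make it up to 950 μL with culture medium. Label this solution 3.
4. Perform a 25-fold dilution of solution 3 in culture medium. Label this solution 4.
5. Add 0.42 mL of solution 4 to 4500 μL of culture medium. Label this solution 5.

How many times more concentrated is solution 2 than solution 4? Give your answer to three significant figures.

43.2

Step 1: 15 μL brought to 2850 μL → factor 2850/15 = 190
Step 2: 0.28 mL + 1550 μL = 1.83 mL total → factor 1.83/0.28 = 6.5357
Step 3: 0.55 mL brought to 950 μL → factor 0.95/0.55 = 1.7273
Step 4: 25-fold → factor 25
Dilution factor to solution 2 = 1241.8; to solution 4 = 53623
[solution 2]/[solution 4] = (factor to solution 4)/(factor to solution 2) = 53623/1241.8 = 43.2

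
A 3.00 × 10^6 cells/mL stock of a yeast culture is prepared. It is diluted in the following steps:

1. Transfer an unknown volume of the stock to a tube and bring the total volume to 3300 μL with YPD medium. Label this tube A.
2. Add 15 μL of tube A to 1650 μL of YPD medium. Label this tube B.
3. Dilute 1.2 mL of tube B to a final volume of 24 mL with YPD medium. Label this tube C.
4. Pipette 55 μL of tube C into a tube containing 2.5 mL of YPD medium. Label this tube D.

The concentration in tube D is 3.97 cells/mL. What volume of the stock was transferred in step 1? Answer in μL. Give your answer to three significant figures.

Step 1: v brought to 3300 μL → factor = 3300 μL/v
Step 2: 15 μL + 1650 μL = 1665 μL total → factor 1665/15 = 111
Step 3: 1.2 mL brought to 24 mL → factor 24/1.2 = 20
Step 4: 55 μL + 2.5 mL = 2555 μL total → factor 2555/55 = 46.455
Product of known-step factors = 1.0313 × 10^5
Overall factor = 3.00 × 10^6 cells/mL / (3.97 cells/mL) = 7.5567 × 10^5
Step-1 factor = 7.5567 × 10^5 / 1.0313 × 10^5 = 7.3274
v = 3300 μL / 7.3274 = 450 μL

450 μL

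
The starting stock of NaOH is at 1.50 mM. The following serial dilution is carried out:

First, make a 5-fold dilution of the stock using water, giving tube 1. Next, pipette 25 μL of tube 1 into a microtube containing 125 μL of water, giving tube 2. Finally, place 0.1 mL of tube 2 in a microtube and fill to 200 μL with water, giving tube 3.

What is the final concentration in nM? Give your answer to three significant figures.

2.50 × 10^4 nM

Step 1: 5-fold → factor 5
Step 2: 25 μL + 125 μL = 150 μL total → factor 150/25 = 6
Step 3: 0.1 mL brought to 200 μL → factor 0.2/0.1 = 2
Overall dilution factor = 5 × 6 × 2 = 60
Final = 1.50 mM / 60 = 0.02500 mM = 2.50 × 10^4 nM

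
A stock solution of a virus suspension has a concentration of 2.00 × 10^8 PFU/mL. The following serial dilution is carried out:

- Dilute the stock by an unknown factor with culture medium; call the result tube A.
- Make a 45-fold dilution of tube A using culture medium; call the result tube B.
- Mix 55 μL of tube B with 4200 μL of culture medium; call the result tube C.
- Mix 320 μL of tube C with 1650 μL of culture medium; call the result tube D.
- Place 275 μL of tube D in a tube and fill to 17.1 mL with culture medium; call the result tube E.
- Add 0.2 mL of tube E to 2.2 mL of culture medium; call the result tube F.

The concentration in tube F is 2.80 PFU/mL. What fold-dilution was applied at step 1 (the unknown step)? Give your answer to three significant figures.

Step 1: unknown factor x
Step 2: 45-fold → factor 45
Step 3: 55 μL + 4200 μL = 4255 μL total → factor 4255/55 = 77.364
Step 4: 320 μL + 1650 μL = 1970 μL total → factor 1970/320 = 6.1562
Step 5: 275 μL brought to 17.1 mL → factor 17100/275 = 62.182
Step 6: 0.2 mL + 2.2 mL = 2.4 mL total → factor 2.4/0.2 = 12
Product of known-step factors = 1.5992 × 10^7
Overall factor = 2.00 × 10^8 PFU/mL / (2.80 PFU/mL) = 7.1429 × 10^7
x = 7.1429 × 10^7 / 1.5992 × 10^7 = 4.47

4.47-fold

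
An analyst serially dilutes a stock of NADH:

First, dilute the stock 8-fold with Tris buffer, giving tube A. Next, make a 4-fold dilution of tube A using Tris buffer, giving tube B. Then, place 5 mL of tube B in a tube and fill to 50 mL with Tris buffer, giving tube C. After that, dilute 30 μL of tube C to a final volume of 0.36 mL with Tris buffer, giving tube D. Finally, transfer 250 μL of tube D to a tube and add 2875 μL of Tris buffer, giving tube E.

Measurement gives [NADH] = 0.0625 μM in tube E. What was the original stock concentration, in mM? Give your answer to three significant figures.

Step 1: 8-fold → factor 8
Step 2: 4-fold → factor 4
Step 3: 5 mL brought to 50 mL → factor 50/5 = 10
Step 4: 30 μL brought to 0.36 mL → factor 360/30 = 12
Step 5: 250 μL + 2875 μL = 3125 μL total → factor 3125/250 = 12.5
Overall dilution factor = 8 × 4 × 10 × 12 × 12.5 = 48000
Stock = 0.0625 μM × 48000 = 3000 μM = 3.00 mM

3.00 mM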